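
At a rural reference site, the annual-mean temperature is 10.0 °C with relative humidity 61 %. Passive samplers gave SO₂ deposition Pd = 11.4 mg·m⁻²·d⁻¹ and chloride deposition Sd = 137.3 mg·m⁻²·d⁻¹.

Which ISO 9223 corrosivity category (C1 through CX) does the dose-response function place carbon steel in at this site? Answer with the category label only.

carbon steel: temperature factor f = +0.150·(0.0) = +0.0000
  sulphur-dioxide contribution → 21.25 μm/a
  chloride contribution → 24.09 μm/a
  total first-year rate 45.35 μm/a
ISO 9223 Table 2 (carbon steel): 25 < 45.3 ≤ 50 μm/a ⇒ C3

C3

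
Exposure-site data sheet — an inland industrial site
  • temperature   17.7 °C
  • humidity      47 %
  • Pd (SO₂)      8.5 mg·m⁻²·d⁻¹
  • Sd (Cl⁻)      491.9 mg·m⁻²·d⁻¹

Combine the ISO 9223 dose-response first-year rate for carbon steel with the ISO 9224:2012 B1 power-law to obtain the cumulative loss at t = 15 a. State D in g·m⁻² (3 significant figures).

carbon steel: T>10 °C ⇒ hinge -0.054·(17.7−10) = -0.4158
  SO₂ term: 1.77·8.5^0.52·exp(0.02·47-0.4158) = 9.098
  Sd branch = 0.102·Sd^0.62·e^(0.033·RH+0.04·T) = 45.57 μm/a
  sum: 9.098 + 45.57 → r_corr = 54.66 μm/a
ISO 9224: D(t) = r_corr · t^b with b = 0.523 (carbon steel, B1)
  D(15) = 54.66 × 15^0.523 = 54.66 × 4.122 = 225.3 μm
  Mass loss = 225.3 μm × 7.85 g/cm³ = 1769 g·m⁻²

D(15) = 1.77e+03 g·m⁻²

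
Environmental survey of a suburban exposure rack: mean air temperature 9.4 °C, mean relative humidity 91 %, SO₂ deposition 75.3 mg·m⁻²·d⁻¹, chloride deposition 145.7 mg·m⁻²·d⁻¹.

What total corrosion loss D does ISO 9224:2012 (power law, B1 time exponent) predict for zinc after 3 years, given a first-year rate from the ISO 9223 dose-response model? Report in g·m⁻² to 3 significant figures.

zinc: f(T) = +0.038·(T−10) [T≤10 °C] = -0.0228
  Pd branch = 0.0129·Pd^0.44·e^(0.046·RH+f) = 5.552 μm/a
  Cl⁻ term: 0.0175·145.7^0.57·exp(0.008·91+0.085·9.4) = 1.378
  sum: 5.552 + 1.378 → r_corr = 6.93 μm/a
Power-law: D(3) = r_corr · 3^0.813
  D(3) = 6.93 × 3^0.813 = 6.93 × 2.443 = 16.93 μm
  Mass loss = 16.93 μm × 7.14 g/cm³ = 120.9 g·m⁻²

D(3) = 121 g·m⁻²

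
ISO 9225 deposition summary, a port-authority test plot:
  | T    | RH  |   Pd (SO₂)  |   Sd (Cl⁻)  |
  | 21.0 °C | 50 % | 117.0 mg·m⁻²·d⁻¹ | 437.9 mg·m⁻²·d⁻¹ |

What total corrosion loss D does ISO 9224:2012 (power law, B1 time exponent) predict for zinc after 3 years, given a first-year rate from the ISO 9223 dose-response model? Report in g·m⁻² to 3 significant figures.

D(3) = 95.3 g·m⁻²

zinc: f(T) = -0.071·(T−10) [T>10 °C] = -0.7810
  SO₂ term: 0.0129·117.0^0.44·exp(0.046·50-0.7810) = 0.4789
  Sd branch = 0.0175·Sd^0.57·e^(0.008·RH+0.085·T) = 4.984 μm/a
  sum: 0.4789 + 4.984 → r_corr = 5.463 μm/a
Long-term exponent b (ISO 9224 Table 2, B1) = 0.813
  D(3) = 5.463 × 3^0.813 = 5.463 × 2.443 = 13.34 μm
  Mass loss = 13.34 μm × 7.14 g/cm³ = 95.28 g·m⁻²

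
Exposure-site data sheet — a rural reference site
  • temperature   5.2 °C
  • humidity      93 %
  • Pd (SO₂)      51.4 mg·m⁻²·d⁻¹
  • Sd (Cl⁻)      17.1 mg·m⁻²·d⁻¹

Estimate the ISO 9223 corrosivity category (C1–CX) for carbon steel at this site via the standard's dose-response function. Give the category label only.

carbon steel: T≤10 °C ⇒ hinge +0.150·(5.2−10) = -0.7200
  SO₂ term: 1.77·51.4^0.52·exp(0.02·93-0.7200) = 42.93
  Sd branch = 0.102·Sd^0.62·e^(0.033·RH+0.04·T) = 15.71 μm/a
  r_corr = 42.93 + 15.71 = 58.64 μm/a
ISO 9223 Table 2 (carbon steel): 50 < 58.6 ≤ 80 μm/a ⇒ C4

C4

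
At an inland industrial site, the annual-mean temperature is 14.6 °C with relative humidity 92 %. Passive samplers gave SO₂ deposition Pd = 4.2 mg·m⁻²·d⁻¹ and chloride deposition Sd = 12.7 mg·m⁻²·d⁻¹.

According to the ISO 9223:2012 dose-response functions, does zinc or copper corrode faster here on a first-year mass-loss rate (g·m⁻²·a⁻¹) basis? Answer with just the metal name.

copper

zinc: f(T) = -0.071·(T−10) [T>10 °C] = -0.3266
  sulphur-dioxide contribution → 1.205 μm/a
  chloride contribution → 0.538 μm/a
  total first-year rate 1.743 μm/a
  mass loss = 1.743 μm/a × 7.14 g/cm³ = 12.44 g·m⁻²·a⁻¹
copper: temperature factor f = -0.080·(4.6) = -0.3680
  sulphur-dioxide contribution → 1.213 μm/a
  chloride contribution → 1.142 μm/a
  ⇒ r_corr(copper) = 2.355 μm/a
  mass loss = 2.355 μm/a × 8.96 g/cm³ = 21.1 g·m⁻²·a⁻¹
Ordering by g·m⁻²·a⁻¹: copper (21.1) > zinc (12.4)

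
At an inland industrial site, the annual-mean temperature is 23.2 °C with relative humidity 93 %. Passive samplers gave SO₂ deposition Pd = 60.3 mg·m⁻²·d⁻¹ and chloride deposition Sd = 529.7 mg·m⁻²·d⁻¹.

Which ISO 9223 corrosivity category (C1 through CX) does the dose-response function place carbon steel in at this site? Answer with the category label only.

CX

carbon steel: T>10 °C ⇒ hinge -0.054·(23.2−10) = -0.7128
  SO₂ term: 1.77·60.3^0.52·exp(0.02·93-0.7128) = 46.99
  Sd branch = 0.102·Sd^0.62·e^(0.033·RH+0.04·T) = 271.3 μm/a
  sum: 46.99 + 271.3 → r_corr = 318.2 μm/a
318 μm/a falls in (200, 700] for carbon steel → category CX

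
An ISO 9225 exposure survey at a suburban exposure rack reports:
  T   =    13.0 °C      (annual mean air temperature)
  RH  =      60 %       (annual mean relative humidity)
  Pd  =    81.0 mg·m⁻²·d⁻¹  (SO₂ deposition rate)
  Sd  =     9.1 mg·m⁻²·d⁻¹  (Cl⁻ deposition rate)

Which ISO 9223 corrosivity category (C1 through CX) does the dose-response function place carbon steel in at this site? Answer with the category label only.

C4

carbon steel: f(T) = -0.054·(T−10) [T>10 °C] = -0.1620
  SO₂ term: 1.77·81.0^0.52·exp(0.02·60-0.1620) = 49.11
  Sd branch = 0.102·Sd^0.62·e^(0.033·RH+0.04·T) = 4.886 μm/a
  sum: 49.11 + 4.886 → r_corr = 54 μm/a
54 μm/a falls in (50, 80] for carbon steel → category C4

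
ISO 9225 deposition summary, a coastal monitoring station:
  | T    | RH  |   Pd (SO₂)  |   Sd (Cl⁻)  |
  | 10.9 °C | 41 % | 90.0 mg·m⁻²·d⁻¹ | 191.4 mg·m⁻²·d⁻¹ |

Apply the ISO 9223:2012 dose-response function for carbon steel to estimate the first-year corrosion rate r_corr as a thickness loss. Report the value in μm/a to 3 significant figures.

r_corr = 55.6 μm/a

carbon steel: temperature factor f = -0.054·(0.9) = -0.0486
  SO₂ term: 1.77·90.0^0.52·exp(0.02·41-0.0486) = 39.74
  Sd branch = 0.102·Sd^0.62·e^(0.033·RH+0.04·T) = 15.86 μm/a
  sum: 39.74 + 15.86 → r_corr = 55.6 μm/a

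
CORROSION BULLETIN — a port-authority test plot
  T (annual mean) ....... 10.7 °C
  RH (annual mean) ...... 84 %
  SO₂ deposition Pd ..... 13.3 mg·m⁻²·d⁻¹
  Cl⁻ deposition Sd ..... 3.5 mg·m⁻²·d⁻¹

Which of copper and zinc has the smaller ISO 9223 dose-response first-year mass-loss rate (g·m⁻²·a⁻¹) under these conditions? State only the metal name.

zinc

copper: f(T) = -0.080·(T−10) [T>10 °C] = -0.0560
  Pd branch = 0.0053·Pd^0.26·e^(0.059·RH+f) = 1.395 μm/a
  Cl⁻ term: 0.01025·3.5^0.27·exp(0.036·84+0.049·10.7) = 0.4996
  r_corr = 1.395 + 0.4996 = 1.894 μm/a
  mass loss = 1.894 μm/a × 8.96 g/cm³ = 16.97 g·m⁻²·a⁻¹
zinc: f(T) = -0.071·(T−10) [T>10 °C] = -0.0497
  Pd branch = 0.0129·Pd^0.44·e^(0.046·RH+f) = 1.826 μm/a
  Cl⁻ term: 0.0175·3.5^0.57·exp(0.008·84+0.085·10.7) = 0.1738
  r_corr = 1.826 + 0.1738 = 2 μm/a
  mass loss = 2 μm/a × 7.14 g/cm³ = 14.28 g·m⁻²·a⁻¹
Ordering by g·m⁻²·a⁻¹: copper (17) > zinc (14.3)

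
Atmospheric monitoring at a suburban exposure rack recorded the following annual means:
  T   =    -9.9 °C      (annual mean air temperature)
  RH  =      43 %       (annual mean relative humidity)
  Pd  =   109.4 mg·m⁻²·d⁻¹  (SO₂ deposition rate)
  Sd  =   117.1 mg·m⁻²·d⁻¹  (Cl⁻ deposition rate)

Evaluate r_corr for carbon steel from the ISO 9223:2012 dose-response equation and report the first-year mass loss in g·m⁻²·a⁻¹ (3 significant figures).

r_corr = 61.7 g·m⁻²·a⁻¹

carbon steel: temperature factor f = +0.150·(-19.9) = -2.9850
  sulphur-dioxide contribution → 2.429 μm/a
  chloride contribution → 5.437 μm/a
  total first-year rate 7.866 μm/a
Convert to mass loss: 7.866 μm/a × 7.85 g/cm³ = 61.75 g·m⁻²·a⁻¹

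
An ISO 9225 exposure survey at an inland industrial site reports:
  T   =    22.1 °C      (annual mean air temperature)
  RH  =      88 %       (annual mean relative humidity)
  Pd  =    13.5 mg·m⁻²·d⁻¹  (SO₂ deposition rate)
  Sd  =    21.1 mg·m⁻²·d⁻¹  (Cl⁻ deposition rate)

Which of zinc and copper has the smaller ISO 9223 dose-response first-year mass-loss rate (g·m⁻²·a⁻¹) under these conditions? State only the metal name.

zinc

zinc: T>10 °C ⇒ hinge -0.071·(22.1−10) = -0.8591
  Pd branch = 0.0129·Pd^0.44·e^(0.046·RH+f) = 0.9837 μm/a
  Cl⁻ term: 0.0175·21.1^0.57·exp(0.008·88+0.085·22.1) = 1.317
  sum: 0.9837 + 1.317 → r_corr = 2.3 μm/a
  mass loss = 2.3 μm/a × 7.14 g/cm³ = 16.42 g·m⁻²·a⁻¹
copper: temperature factor f = -0.080·(12.1) = -0.9680
  Pd branch = 0.0053·Pd^0.26·e^(0.059·RH+f) = 0.7122 μm/a
  Sd branch = 0.01025·Sd^0.27·e^(0.036·RH+0.049·T) = 1.638 μm/a
  sum: 0.7122 + 1.638 → r_corr = 2.351 μm/a
  mass loss = 2.351 μm/a × 8.96 g/cm³ = 21.06 g·m⁻²·a⁻¹
Ordering by g·m⁻²·a⁻¹: copper (21.1) > zinc (16.4)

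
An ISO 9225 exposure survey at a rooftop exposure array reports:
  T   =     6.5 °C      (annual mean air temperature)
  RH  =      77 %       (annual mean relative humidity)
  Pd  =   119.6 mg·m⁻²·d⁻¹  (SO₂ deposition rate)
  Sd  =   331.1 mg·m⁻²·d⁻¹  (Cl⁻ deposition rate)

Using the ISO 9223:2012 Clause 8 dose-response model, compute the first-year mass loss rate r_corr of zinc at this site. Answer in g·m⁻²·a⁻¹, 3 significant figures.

r_corr = 33.8 g·m⁻²·a⁻¹

zinc: temperature factor f = +0.038·(-3.5) = -0.1330
  Pd branch = 0.0129·Pd^0.44·e^(0.046·RH+f) = 3.201 μm/a
  Sd branch = 0.0175·Sd^0.57·e^(0.008·RH+0.085·T) = 1.538 μm/a
  r_corr = 3.201 + 1.538 = 4.739 μm/a
Convert to mass loss: 4.739 μm/a × 7.14 g/cm³ = 33.84 g·m⁻²·a⁻¹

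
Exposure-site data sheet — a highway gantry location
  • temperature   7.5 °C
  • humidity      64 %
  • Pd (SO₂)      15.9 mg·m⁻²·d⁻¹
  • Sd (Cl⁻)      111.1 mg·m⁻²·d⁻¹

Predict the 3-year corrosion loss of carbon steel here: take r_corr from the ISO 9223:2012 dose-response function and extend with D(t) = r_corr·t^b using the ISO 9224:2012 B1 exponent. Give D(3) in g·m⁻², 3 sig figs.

D(3) = 551 g·m⁻²

carbon steel: temperature factor f = +0.150·(-2.5) = -0.3750
  SO₂ term: 1.77·15.9^0.52·exp(0.02·64-0.3750) = 18.44
  Sd branch = 0.102·Sd^0.62·e^(0.033·RH+0.04·T) = 21.11 μm/a
  r_corr = 18.44 + 21.11 = 39.55 μm/a
ISO 9224: D(t) = r_corr · t^b with b = 0.523 (carbon steel, B1)
  D(3) = 39.55 × 3^0.523 = 39.55 × 1.776 = 70.25 μm
  Mass loss = 70.25 μm × 7.85 g/cm³ = 551.5 g·m⁻²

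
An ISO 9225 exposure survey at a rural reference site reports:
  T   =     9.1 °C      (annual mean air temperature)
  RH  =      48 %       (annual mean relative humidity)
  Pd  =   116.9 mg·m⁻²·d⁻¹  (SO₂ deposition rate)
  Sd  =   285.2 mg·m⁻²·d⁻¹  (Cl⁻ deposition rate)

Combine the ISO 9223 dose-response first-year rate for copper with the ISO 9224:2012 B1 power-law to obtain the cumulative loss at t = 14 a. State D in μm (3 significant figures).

D(14) = 4.02 μm

copper: f(T) = +0.126·(T−10) [T≤10 °C] = -0.1134
  sulphur-dioxide contribution → 0.2771 μm/a
  chloride contribution → 0.4147 μm/a
  ⇒ r_corr(copper) = 0.6918 μm/a
Long-term exponent b (ISO 9224 Table 2, B1) = 0.667
  D(14) = 0.6918 × 14^0.667 = 0.6918 × 5.814 = 4.022 μm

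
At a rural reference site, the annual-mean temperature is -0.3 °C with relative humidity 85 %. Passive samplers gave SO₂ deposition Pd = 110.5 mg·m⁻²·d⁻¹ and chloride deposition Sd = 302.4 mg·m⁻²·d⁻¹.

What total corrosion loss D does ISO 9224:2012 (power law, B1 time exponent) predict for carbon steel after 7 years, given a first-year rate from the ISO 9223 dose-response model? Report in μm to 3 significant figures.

carbon steel: temperature factor f = +0.150·(-10.3) = -1.5450
  SO₂ term: 1.77·110.5^0.52·exp(0.02·85-1.5450) = 23.87
  Sd branch = 0.102·Sd^0.62·e^(0.033·RH+0.04·T) = 57.48 μm/a
  r_corr = 23.87 + 57.48 = 81.35 μm/a
ISO 9224: D(t) = r_corr · t^b with b = 0.523 (carbon steel, B1)
  D(7) = 81.35 × 7^0.523 = 81.35 × 2.767 = 225.1 μm

D(7) = 225 μm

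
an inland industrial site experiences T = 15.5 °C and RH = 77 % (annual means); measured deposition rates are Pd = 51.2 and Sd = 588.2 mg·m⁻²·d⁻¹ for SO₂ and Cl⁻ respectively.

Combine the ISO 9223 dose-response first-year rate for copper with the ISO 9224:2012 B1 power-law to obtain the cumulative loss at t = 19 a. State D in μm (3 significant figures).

copper: f(T) = -0.080·(T−10) [T>10 °C] = -0.4400
  Pd branch = 0.0053·Pd^0.26·e^(0.059·RH+f) = 0.8925 μm/a
  Cl⁻ term: 0.01025·588.2^0.27·exp(0.036·77+0.049·15.5) = 1.96
  sum: 0.8925 + 1.96 → r_corr = 2.852 μm/a
ISO 9224: D(t) = r_corr · t^b with b = 0.667 (copper, B1)
  D(19) = 2.852 × 19^0.667 = 2.852 × 7.127 = 20.33 μm

D(19) = 20.3 μm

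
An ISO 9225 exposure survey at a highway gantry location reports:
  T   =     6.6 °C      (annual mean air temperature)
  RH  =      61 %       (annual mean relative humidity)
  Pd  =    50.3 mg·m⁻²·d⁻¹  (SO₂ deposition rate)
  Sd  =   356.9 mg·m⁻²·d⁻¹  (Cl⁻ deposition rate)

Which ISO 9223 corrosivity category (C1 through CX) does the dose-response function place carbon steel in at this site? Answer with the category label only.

carbon steel: f(T) = +0.150·(T−10) [T≤10 °C] = -0.5100
  SO₂ term: 1.77·50.3^0.52·exp(0.02·61-0.5100) = 27.61
  Cl⁻ term: 0.102·356.9^0.62·exp(0.033·61+0.04·6.6) = 38.02
  r_corr = 27.61 + 38.02 = 65.64 μm/a
ISO 9223 Table 2 (carbon steel): 50 < 65.6 ≤ 80 μm/a ⇒ C4

C4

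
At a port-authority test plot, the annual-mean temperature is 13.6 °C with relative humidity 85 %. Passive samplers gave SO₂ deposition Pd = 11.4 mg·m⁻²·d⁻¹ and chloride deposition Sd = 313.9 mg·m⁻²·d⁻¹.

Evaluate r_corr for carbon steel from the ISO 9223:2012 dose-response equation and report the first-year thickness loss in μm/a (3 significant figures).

r_corr = 131 μm/a

carbon steel: T>10 °C ⇒ hinge -0.054·(13.6−10) = -0.1944
  sulphur-dioxide contribution → 28.28 μm/a
  chloride contribution → 102.6 μm/a
  total first-year rate 130.9 μm/a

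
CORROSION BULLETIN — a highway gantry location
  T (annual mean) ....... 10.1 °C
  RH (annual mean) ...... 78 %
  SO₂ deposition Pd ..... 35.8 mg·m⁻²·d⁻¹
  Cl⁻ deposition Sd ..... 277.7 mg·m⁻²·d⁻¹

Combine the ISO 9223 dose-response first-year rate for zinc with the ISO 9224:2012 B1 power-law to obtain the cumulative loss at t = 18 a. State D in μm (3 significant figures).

zinc: f(T) = -0.071·(T−10) [T>10 °C] = -0.0071
  SO₂ term: 0.0129·35.8^0.44·exp(0.046·78-0.0071) = 2.236
  Sd branch = 0.0175·Sd^0.57·e^(0.008·RH+0.085·T) = 1.904 μm/a
  r_corr = 2.236 + 1.904 = 4.14 μm/a
Long-term exponent b (ISO 9224 Table 2, B1) = 0.813
  D(18) = 4.14 × 18^0.813 = 4.14 × 10.48 = 43.41 μm

D(18) = 43.4 μm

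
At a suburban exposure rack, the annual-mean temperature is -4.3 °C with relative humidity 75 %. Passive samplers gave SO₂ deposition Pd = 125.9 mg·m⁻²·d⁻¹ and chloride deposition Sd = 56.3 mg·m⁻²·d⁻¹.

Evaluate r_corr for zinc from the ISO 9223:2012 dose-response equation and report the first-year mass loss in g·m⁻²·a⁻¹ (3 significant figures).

zinc: T≤10 °C ⇒ hinge +0.038·(-4.3−10) = -0.5434
  sulphur-dioxide contribution → 1.981 μm/a
  chloride contribution → 0.2201 μm/a
  ⇒ r_corr(zinc) = 2.201 μm/a
Convert to mass loss: 2.201 μm/a × 7.14 g/cm³ = 15.72 g·m⁻²·a⁻¹

r_corr = 15.7 g·m⁻²·a⁻¹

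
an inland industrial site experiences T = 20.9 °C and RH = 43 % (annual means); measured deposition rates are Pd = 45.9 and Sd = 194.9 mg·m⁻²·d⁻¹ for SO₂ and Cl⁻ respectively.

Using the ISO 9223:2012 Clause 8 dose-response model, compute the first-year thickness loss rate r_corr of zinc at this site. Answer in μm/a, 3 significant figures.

r_corr = 3.18 μm/a

zinc: f(T) = -0.071·(T−10) [T>10 °C] = -0.7739
  sulphur-dioxide contribution → 0.2316 μm/a
  chloride contribution → 2.945 μm/a
  ⇒ r_corr(zinc) = 3.177 μm/a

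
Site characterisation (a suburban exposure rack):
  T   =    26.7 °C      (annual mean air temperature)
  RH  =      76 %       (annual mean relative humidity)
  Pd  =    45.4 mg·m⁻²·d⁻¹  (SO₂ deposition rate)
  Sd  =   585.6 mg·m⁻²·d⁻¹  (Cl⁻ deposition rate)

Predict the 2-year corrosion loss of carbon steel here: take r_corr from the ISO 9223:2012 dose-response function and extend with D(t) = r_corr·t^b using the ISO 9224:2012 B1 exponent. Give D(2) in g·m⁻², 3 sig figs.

D(2) = 2.41e+03 g·m⁻²

carbon steel: f(T) = -0.054·(T−10) [T>10 °C] = -0.9018
  Pd branch = 1.77·Pd^0.52·e^(0.02·RH+f) = 23.88 μm/a
  Sd branch = 0.102·Sd^0.62·e^(0.033·RH+0.04·T) = 189.5 μm/a
  r_corr = 23.88 + 189.5 = 213.4 μm/a
Long-term exponent b (ISO 9224 Table 2, B1) = 0.523
  D(2) = 213.4 × 2^0.523 = 213.4 × 1.437 = 306.6 μm
  Mass loss = 306.6 μm × 7.85 g/cm³ = 2407 g·m⁻²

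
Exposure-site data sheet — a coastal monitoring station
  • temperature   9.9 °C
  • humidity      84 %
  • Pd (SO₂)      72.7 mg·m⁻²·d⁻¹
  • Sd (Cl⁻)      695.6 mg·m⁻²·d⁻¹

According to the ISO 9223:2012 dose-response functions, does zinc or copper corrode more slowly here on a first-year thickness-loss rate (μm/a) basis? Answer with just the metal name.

zinc: T≤10 °C ⇒ hinge +0.038·(9.9−10) = -0.0038
  sulphur-dioxide contribution → 4.038 μm/a
  chloride contribution → 3.315 μm/a
  total first-year rate 7.353 μm/a
copper: f(T) = +0.126·(T−10) [T≤10 °C] = -0.0126
  sulphur-dioxide contribution → 2.266 μm/a
  chloride contribution → 2.005 μm/a
  total first-year rate 4.271 μm/a
Ordering by μm/a: zinc (7.35) > copper (4.27)

copper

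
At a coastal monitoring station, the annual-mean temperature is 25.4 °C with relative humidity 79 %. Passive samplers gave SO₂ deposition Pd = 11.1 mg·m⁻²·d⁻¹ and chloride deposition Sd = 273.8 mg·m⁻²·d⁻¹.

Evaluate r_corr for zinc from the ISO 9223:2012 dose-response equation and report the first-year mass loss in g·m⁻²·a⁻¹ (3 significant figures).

r_corr = 53.3 g·m⁻²·a⁻¹

zinc: temperature factor f = -0.071·(15.4) = -1.0934
  sulphur-dioxide contribution → 0.472 μm/a
  chloride contribution → 6.99 μm/a
  total first-year rate 7.462 μm/a
Convert to mass loss: 7.462 μm/a × 7.14 g/cm³ = 53.28 g·m⁻²·a⁻¹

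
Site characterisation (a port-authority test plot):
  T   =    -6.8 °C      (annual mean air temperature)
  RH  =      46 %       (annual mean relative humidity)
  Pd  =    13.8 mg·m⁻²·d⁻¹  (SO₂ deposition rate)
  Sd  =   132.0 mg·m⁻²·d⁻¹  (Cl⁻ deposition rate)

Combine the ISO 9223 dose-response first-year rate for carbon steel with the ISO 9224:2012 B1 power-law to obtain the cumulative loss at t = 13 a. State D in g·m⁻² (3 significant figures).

D(13) = 262 g·m⁻²

carbon steel: temperature factor f = +0.150·(-16.8) = -2.5200
  SO₂ term: 1.77·13.8^0.52·exp(0.02·46-2.5200) = 1.399
  Sd branch = 0.102·Sd^0.62·e^(0.033·RH+0.04·T) = 7.32 μm/a
  r_corr = 1.399 + 7.32 = 8.719 μm/a
Long-term exponent b (ISO 9224 Table 2, B1) = 0.523
  D(13) = 8.719 × 13^0.523 = 8.719 × 3.825 = 33.35 μm
  Mass loss = 33.35 μm × 7.85 g/cm³ = 261.8 g·m⁻²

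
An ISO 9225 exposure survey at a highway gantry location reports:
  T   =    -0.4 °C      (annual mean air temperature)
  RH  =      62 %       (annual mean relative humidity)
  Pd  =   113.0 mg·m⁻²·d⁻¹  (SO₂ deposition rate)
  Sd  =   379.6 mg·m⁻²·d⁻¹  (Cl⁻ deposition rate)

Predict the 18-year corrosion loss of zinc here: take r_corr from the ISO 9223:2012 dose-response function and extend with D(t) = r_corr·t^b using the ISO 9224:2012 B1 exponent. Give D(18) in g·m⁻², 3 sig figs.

zinc: T≤10 °C ⇒ hinge +0.038·(-0.4−10) = -0.3952
  Pd branch = 0.0129·Pd^0.44·e^(0.046·RH+f) = 1.205 μm/a
  Sd branch = 0.0175·Sd^0.57·e^(0.008·RH+0.085·T) = 0.8202 μm/a
  sum: 1.205 + 0.8202 → r_corr = 2.025 μm/a
Long-term exponent b (ISO 9224 Table 2, B1) = 0.813
  D(18) = 2.025 × 18^0.813 = 2.025 × 10.48 = 21.23 μm
  Mass loss = 21.23 μm × 7.14 g/cm³ = 151.6 g·m⁻²

D(18) = 152 g·m⁻²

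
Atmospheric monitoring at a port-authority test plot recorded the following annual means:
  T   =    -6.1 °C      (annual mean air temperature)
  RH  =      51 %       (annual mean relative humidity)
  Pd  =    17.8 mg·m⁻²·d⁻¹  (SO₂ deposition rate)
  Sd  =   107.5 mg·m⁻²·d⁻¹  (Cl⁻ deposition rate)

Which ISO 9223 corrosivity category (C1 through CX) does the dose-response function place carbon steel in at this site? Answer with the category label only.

carbon steel: T≤10 °C ⇒ hinge +0.150·(-6.1−10) = -2.4150
  SO₂ term: 1.77·17.8^0.52·exp(0.02·51-2.4150) = 1.96
  Sd branch = 0.102·Sd^0.62·e^(0.033·RH+0.04·T) = 7.817 μm/a
  r_corr = 1.96 + 7.817 = 9.777 μm/a
9.78 μm/a falls in (1.3, 25] for carbon steel → category C2

C2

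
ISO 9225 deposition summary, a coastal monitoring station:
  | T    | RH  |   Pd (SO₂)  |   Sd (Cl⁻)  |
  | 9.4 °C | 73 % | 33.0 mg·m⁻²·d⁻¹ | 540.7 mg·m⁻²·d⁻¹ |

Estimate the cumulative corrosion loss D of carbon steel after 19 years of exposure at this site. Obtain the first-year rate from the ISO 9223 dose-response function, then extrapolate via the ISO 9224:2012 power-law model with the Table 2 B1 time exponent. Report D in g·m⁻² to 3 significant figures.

carbon steel: temperature factor f = +0.150·(-0.6) = -0.0900
  sulphur-dioxide contribution → 42.91 μm/a
  chloride contribution → 81.76 μm/a
  ⇒ r_corr(carbon steel) = 124.7 μm/a
ISO 9224: D(t) = r_corr · t^b with b = 0.523 (carbon steel, B1)
  D(19) = 124.7 × 19^0.523 = 124.7 × 4.664 = 581.5 μm
  Mass loss = 581.5 μm × 7.85 g/cm³ = 4565 g·m⁻²

D(19) = 4.56e+03 g·m⁻²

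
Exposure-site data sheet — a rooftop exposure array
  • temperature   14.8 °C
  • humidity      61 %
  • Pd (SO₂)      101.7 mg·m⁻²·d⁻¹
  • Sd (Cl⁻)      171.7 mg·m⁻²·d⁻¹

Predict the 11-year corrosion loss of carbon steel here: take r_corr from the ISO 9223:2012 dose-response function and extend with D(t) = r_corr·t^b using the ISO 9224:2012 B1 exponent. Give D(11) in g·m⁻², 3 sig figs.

carbon steel: temperature factor f = -0.054·(4.8) = -0.2592
  SO₂ term: 1.77·101.7^0.52·exp(0.02·61-0.2592) = 51.17
  Cl⁻ term: 0.102·171.7^0.62·exp(0.033·61+0.04·14.8) = 33.53
  r_corr = 51.17 + 33.53 = 84.71 μm/a
ISO 9224: D(t) = r_corr · t^b with b = 0.523 (carbon steel, B1)
  D(11) = 84.71 × 11^0.523 = 84.71 × 3.505 = 296.9 μm
  Mass loss = 296.9 μm × 7.85 g/cm³ = 2330 g·m⁻²

D(11) = 2.33e+03 g·m⁻²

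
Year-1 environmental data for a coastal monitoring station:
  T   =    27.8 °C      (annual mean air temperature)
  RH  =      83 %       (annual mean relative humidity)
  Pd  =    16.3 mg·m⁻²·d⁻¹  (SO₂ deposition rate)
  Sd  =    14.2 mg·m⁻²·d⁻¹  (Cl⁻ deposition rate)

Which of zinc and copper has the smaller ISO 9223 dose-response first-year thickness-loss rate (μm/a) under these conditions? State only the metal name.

zinc: T>10 °C ⇒ hinge -0.071·(27.8−10) = -1.2638
  SO₂ term: 0.0129·16.3^0.44·exp(0.046·83-1.2638) = 0.5665
  Cl⁻ term: 0.0175·14.2^0.57·exp(0.008·83+0.085·27.8) = 1.639
  sum: 0.5665 + 1.639 → r_corr = 2.205 μm/a
copper: T>10 °C ⇒ hinge -0.080·(27.8−10) = -1.4240
  Pd branch = 0.0053·Pd^0.26·e^(0.059·RH+f) = 0.353 μm/a
  Cl⁻ term: 0.01025·14.2^0.27·exp(0.036·83+0.049·27.8) = 1.626
  sum: 0.353 + 1.626 → r_corr = 1.979 μm/a
Ordering by μm/a: zinc (2.21) > copper (1.98)

copper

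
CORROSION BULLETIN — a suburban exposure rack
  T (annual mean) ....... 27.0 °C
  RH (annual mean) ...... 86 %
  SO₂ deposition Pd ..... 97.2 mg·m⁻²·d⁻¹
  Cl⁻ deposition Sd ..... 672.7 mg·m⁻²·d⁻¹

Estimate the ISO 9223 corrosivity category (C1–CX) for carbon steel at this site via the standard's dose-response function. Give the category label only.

carbon steel: f(T) = -0.054·(T−10) [T>10 °C] = -0.9180
  sulphur-dioxide contribution → 42.64 μm/a
  chloride contribution → 290.7 μm/a
  ⇒ r_corr(carbon steel) = 333.3 μm/a
ISO 9223 Table 2 (carbon steel): 200 < 333 ≤ 700 μm/a ⇒ CX

CX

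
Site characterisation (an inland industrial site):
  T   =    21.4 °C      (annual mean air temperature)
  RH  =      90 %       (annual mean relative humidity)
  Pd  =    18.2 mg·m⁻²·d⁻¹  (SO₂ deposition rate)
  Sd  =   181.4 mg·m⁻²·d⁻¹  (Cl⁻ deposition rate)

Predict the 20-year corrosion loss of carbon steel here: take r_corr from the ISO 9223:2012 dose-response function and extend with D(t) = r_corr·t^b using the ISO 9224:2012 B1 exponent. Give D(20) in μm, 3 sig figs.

D(20) = 689 μm

carbon steel: f(T) = -0.054·(T−10) [T>10 °C] = -0.6156
  Pd branch = 1.77·Pd^0.52·e^(0.02·RH+f) = 26.16 μm/a
  Sd branch = 0.102·Sd^0.62·e^(0.033·RH+0.04·T) = 117.6 μm/a
  r_corr = 26.16 + 117.6 = 143.8 μm/a
Long-term exponent b (ISO 9224 Table 2, B1) = 0.523
  D(20) = 143.8 × 20^0.523 = 143.8 × 4.791 = 689 μm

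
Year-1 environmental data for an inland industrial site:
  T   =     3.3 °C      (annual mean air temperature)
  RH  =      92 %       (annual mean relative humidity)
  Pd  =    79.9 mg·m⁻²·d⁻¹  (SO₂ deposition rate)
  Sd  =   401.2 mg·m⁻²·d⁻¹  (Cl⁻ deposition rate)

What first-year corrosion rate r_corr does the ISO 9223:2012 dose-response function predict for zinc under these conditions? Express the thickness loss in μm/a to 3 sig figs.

zinc: temperature factor f = +0.038·(-6.7) = -0.2546
  sulphur-dioxide contribution → 4.732 μm/a
  chloride contribution → 1.474 μm/a
  ⇒ r_corr(zinc) = 6.206 μm/a

r_corr = 6.21 μm/a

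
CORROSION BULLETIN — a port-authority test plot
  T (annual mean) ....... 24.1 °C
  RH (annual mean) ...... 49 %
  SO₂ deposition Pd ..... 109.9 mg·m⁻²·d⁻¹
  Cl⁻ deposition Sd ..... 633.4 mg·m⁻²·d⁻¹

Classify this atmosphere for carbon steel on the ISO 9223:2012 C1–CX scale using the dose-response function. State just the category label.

C5

carbon steel: f(T) = -0.054·(T−10) [T>10 °C] = -0.7614
  SO₂ term: 1.77·109.9^0.52·exp(0.02·49-0.7614) = 25.36
  Cl⁻ term: 0.102·633.4^0.62·exp(0.033·49+0.04·24.1) = 73.55
  sum: 25.36 + 73.55 → r_corr = 98.91 μm/a
Category bounds: 80…200 μm/a bracket r_corr ⇒ C5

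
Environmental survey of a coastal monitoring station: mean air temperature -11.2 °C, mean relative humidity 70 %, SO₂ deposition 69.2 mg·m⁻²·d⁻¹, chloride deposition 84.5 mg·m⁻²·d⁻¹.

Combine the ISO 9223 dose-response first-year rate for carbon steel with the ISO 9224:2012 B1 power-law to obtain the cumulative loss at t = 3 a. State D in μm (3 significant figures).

carbon steel: T≤10 °C ⇒ hinge +0.150·(-11.2−10) = -3.1800
  Pd branch = 1.77·Pd^0.52·e^(0.02·RH+f) = 2.703 μm/a
  Cl⁻ term: 0.102·84.5^0.62·exp(0.033·70+0.04·-11.2) = 10.28
  sum: 2.703 + 10.28 → r_corr = 12.98 μm/a
Power-law: D(3) = r_corr · 3^0.523
  D(3) = 12.98 × 3^0.523 = 12.98 × 1.776 = 23.06 μm

D(3) = 23.1 μm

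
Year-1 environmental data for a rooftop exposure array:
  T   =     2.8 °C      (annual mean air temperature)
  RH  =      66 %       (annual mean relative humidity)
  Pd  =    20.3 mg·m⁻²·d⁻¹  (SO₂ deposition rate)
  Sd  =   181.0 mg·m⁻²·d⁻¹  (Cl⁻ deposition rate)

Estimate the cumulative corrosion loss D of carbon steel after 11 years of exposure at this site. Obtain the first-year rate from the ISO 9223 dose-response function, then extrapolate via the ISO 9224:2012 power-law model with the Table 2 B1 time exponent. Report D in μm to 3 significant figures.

D(11) = 126 μm

carbon steel: f(T) = +0.150·(T−10) [T≤10 °C] = -1.0800
  SO₂ term: 1.77·20.3^0.52·exp(0.02·66-1.0800) = 10.77
  Sd branch = 0.102·Sd^0.62·e^(0.033·RH+0.04·T) = 25.29 μm/a
  r_corr = 10.77 + 25.29 = 36.05 μm/a
Long-term exponent b (ISO 9224 Table 2, B1) = 0.523
  D(11) = 36.05 × 11^0.523 = 36.05 × 3.505 = 126.4 μm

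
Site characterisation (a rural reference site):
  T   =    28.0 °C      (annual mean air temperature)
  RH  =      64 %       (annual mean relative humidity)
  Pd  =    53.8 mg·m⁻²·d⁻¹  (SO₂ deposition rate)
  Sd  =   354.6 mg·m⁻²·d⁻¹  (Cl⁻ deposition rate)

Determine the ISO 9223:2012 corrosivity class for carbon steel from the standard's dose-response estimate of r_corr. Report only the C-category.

C5

carbon steel: temperature factor f = -0.054·(18.0) = -0.9720
  SO₂ term: 1.77·53.8^0.52·exp(0.02·64-0.9720) = 19.13
  Cl⁻ term: 0.102·354.6^0.62·exp(0.033·64+0.04·28.0) = 98.42
  sum: 19.13 + 98.42 → r_corr = 117.5 μm/a
ISO 9223 Table 2 (carbon steel): 80 < 118 ≤ 200 μm/a ⇒ C5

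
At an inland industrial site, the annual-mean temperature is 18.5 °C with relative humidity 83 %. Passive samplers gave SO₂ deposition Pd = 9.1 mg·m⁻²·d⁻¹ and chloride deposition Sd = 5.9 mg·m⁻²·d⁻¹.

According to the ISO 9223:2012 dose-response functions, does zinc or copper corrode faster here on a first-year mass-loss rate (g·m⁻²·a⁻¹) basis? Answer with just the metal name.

zinc: f(T) = -0.071·(T−10) [T>10 °C] = -0.6035
  Pd branch = 0.0129·Pd^0.44·e^(0.046·RH+f) = 0.8484 μm/a
  Cl⁻ term: 0.0175·5.9^0.57·exp(0.008·83+0.085·18.5) = 0.4505
  r_corr = 0.8484 + 0.4505 = 1.299 μm/a
  mass loss = 1.299 μm/a × 7.14 g/cm³ = 9.274 g·m⁻²·a⁻¹
copper: temperature factor f = -0.080·(8.5) = -0.6800
  Pd branch = 0.0053·Pd^0.26·e^(0.059·RH+f) = 0.6383 μm/a
  Cl⁻ term: 0.01025·5.9^0.27·exp(0.036·83+0.049·18.5) = 0.8132
  sum: 0.6383 + 0.8132 → r_corr = 1.452 μm/a
  mass loss = 1.452 μm/a × 8.96 g/cm³ = 13.01 g·m⁻²·a⁻¹
Ordering by g·m⁻²·a⁻¹: copper (13) > zinc (9.27)

copper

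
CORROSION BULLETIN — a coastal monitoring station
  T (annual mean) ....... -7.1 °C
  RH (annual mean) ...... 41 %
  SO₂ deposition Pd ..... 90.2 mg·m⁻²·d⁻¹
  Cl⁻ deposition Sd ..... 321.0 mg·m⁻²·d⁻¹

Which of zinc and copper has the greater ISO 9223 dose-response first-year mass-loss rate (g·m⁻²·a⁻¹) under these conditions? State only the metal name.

zinc: f(T) = +0.038·(T−10) [T≤10 °C] = -0.6498
  SO₂ term: 0.0129·90.2^0.44·exp(0.046·41-0.6498) = 0.3219
  Sd branch = 0.0175·Sd^0.57·e^(0.008·RH+0.085·T) = 0.3565 μm/a
  r_corr = 0.3219 + 0.3565 = 0.6785 μm/a
  mass loss = 0.6785 μm/a × 7.14 g/cm³ = 4.844 g·m⁻²·a⁻¹
copper: T≤10 °C ⇒ hinge +0.126·(-7.1−10) = -2.1546
  SO₂ term: 0.0053·90.2^0.26·exp(0.059·41-2.1546) = 0.02226
  Cl⁻ term: 0.01025·321.0^0.27·exp(0.036·41+0.049·-7.1) = 0.1505
  sum: 0.02226 + 0.1505 → r_corr = 0.1727 μm/a
  mass loss = 0.1727 μm/a × 8.96 g/cm³ = 1.547 g·m⁻²·a⁻¹
Ordering by g·m⁻²·a⁻¹: zinc (4.84) > copper (1.55)

zinc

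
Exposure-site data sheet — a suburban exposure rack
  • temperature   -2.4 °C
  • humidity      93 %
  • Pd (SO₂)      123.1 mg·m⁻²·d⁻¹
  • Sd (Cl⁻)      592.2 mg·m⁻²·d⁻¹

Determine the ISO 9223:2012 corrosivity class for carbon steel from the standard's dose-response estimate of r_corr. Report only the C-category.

carbon steel: temperature factor f = +0.150·(-12.4) = -1.8600
  sulphur-dioxide contribution → 21.62 μm/a
  chloride contribution → 104.4 μm/a
  ⇒ r_corr(carbon steel) = 126 μm/a
126 μm/a falls in (80, 200] for carbon steel → category C5

C5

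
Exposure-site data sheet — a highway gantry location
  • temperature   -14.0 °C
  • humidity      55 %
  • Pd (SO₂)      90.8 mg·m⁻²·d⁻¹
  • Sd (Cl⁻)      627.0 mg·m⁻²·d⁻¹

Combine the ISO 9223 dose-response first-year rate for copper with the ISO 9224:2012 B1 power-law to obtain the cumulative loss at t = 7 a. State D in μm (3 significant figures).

copper: temperature factor f = +0.126·(-24.0) = -3.0240
  sulphur-dioxide contribution → 0.02135 μm/a
  chloride contribution → 0.2128 μm/a
  ⇒ r_corr(copper) = 0.2341 μm/a
Power-law: D(7) = r_corr · 7^0.667
  D(7) = 0.2341 × 7^0.667 = 0.2341 × 3.662 = 0.8574 μm

D(7) = 0.857 μm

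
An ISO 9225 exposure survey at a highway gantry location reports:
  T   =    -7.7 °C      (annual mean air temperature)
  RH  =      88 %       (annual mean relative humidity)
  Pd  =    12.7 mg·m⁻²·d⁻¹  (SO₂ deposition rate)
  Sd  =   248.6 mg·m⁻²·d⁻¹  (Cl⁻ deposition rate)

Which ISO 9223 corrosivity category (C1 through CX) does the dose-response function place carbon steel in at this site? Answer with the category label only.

carbon steel: f(T) = +0.150·(T−10) [T≤10 °C] = -2.6550
  sulphur-dioxide contribution → 2.712 μm/a
  chloride contribution → 41.81 μm/a
  total first-year rate 44.52 μm/a
44.5 μm/a falls in (25, 50] for carbon steel → category C3

C3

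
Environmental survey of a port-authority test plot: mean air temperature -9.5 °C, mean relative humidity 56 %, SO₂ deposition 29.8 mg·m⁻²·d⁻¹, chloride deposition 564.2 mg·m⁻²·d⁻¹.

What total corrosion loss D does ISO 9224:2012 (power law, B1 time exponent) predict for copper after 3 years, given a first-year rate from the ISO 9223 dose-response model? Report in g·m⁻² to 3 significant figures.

D(3) = 5.54 g·m⁻²

copper: temperature factor f = +0.126·(-19.5) = -2.4570
  Pd branch = 0.0053·Pd^0.26·e^(0.059·RH+f) = 0.02988 μm/a
  Sd branch = 0.01025·Sd^0.27·e^(0.036·RH+0.049·T) = 0.2673 μm/a
  sum: 0.02988 + 0.2673 → r_corr = 0.2972 μm/a
Power-law: D(3) = r_corr · 3^0.667
  D(3) = 0.2972 × 3^0.667 = 0.2972 × 2.081 = 0.6184 μm
  Mass loss = 0.6184 μm × 8.96 g/cm³ = 5.541 g·m⁻²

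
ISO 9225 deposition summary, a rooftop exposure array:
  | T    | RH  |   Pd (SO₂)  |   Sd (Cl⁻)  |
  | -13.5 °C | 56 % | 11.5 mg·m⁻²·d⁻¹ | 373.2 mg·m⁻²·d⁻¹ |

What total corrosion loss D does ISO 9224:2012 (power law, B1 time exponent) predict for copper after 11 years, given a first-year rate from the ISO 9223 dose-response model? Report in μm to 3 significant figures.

copper: T≤10 °C ⇒ hinge +0.126·(-13.5−10) = -2.9610
  Pd branch = 0.0053·Pd^0.26·e^(0.059·RH+f) = 0.01409 μm/a
  Cl⁻ term: 0.01025·373.2^0.27·exp(0.036·56+0.049·-13.5) = 0.1965
  r_corr = 0.01409 + 0.1965 = 0.2106 μm/a
ISO 9224: D(t) = r_corr · t^b with b = 0.667 (copper, B1)
  D(11) = 0.2106 × 11^0.667 = 0.2106 × 4.95 = 1.043 μm

D(11) = 1.04 μm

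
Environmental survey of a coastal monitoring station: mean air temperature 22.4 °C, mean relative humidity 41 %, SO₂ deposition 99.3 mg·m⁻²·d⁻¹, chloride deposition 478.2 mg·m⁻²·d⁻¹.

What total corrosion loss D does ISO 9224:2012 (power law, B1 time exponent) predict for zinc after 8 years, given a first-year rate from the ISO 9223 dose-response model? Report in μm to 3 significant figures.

zinc: T>10 °C ⇒ hinge -0.071·(22.4−10) = -0.8804
  sulphur-dioxide contribution → 0.2667 μm/a
  chloride contribution → 5.492 μm/a
  ⇒ r_corr(zinc) = 5.759 μm/a
ISO 9224: D(t) = r_corr · t^b with b = 0.813 (zinc, B1)
  D(8) = 5.759 × 8^0.813 = 5.759 × 5.423 = 31.23 μm

D(8) = 31.2 μm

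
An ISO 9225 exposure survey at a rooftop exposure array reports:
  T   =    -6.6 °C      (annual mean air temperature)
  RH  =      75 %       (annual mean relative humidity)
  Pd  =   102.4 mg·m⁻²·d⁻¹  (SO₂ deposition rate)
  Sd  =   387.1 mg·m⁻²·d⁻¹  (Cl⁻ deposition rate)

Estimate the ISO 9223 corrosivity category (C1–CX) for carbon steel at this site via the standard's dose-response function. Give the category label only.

C3

carbon steel: f(T) = +0.150·(T−10) [T≤10 °C] = -2.4900
  sulphur-dioxide contribution → 7.301 μm/a
  chloride contribution → 37.43 μm/a
  total first-year rate 44.74 μm/a
Category bounds: 25…50 μm/a bracket r_corr ⇒ C3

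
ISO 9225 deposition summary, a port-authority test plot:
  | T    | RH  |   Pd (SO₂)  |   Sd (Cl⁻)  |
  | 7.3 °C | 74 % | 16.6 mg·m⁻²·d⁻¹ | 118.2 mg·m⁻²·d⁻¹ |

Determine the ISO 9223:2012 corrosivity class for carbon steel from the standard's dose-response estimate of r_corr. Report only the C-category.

carbon steel: f(T) = +0.150·(T−10) [T≤10 °C] = -0.4050
  SO₂ term: 1.77·16.6^0.52·exp(0.02·74-0.4050) = 22.35
  Cl⁻ term: 0.102·118.2^0.62·exp(0.033·74+0.04·7.3) = 30.27
  r_corr = 22.35 + 30.27 = 52.62 μm/a
ISO 9223 Table 2 (carbon steel): 50 < 52.6 ≤ 80 μm/a ⇒ C4

C4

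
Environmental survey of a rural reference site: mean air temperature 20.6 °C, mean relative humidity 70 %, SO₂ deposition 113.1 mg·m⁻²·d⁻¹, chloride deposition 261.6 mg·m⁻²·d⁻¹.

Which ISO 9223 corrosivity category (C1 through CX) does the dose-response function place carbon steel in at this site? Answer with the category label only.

carbon steel: temperature factor f = -0.054·(10.6) = -0.5724
  Pd branch = 1.77·Pd^0.52·e^(0.02·RH+f) = 47.34 μm/a
  Sd branch = 0.102·Sd^0.62·e^(0.033·RH+0.04·T) = 73.89 μm/a
  sum: 47.34 + 73.89 → r_corr = 121.2 μm/a
ISO 9223 Table 2 (carbon steel): 80 < 121 ≤ 200 μm/a ⇒ C5

C5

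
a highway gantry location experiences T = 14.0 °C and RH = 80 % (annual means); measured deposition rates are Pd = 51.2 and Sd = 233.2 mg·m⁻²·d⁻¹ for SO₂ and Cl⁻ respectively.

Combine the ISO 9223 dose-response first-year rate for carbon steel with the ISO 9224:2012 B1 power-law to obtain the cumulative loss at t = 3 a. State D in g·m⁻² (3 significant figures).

D(3) = 1.79e+03 g·m⁻²

carbon steel: T>10 °C ⇒ hinge -0.054·(14.0−10) = -0.2160
  Pd branch = 1.77·Pd^0.52·e^(0.02·RH+f) = 54.68 μm/a
  Cl⁻ term: 0.102·233.2^0.62·exp(0.033·80+0.04·14.0) = 73.51
  r_corr = 54.68 + 73.51 = 128.2 μm/a
Long-term exponent b (ISO 9224 Table 2, B1) = 0.523
  D(3) = 128.2 × 3^0.523 = 128.2 × 1.776 = 227.7 μm
  Mass loss = 227.7 μm × 7.85 g/cm³ = 1788 g·m⁻²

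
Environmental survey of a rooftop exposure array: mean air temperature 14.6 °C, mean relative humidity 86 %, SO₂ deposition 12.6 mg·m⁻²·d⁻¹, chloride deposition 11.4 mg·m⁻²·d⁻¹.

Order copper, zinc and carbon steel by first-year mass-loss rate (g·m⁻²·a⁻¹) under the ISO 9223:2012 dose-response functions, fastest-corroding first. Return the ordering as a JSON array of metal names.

["carbon steel", "copper", "zinc"]

copper: T>10 °C ⇒ hinge -0.080·(14.6−10) = -0.3680
  SO₂ term: 0.0053·12.6^0.26·exp(0.059·86-0.3680) = 1.133
  Sd branch = 0.01025·Sd^0.27·e^(0.036·RH+0.049·T) = 0.894 μm/a
  r_corr = 1.133 + 0.894 = 2.027 μm/a
  mass loss = 2.027 μm/a × 8.96 g/cm³ = 18.16 g·m⁻²·a⁻¹
zinc: temperature factor f = -0.071·(4.6) = -0.3266
  Pd branch = 0.0129·Pd^0.44·e^(0.046·RH+f) = 1.482 μm/a
  Cl⁻ term: 0.0175·11.4^0.57·exp(0.008·86+0.085·14.6) = 0.4822
  r_corr = 1.482 + 0.4822 = 1.965 μm/a
  mass loss = 1.965 μm/a × 7.14 g/cm³ = 14.03 g·m⁻²·a⁻¹
carbon steel: temperature factor f = -0.054·(4.6) = -0.2484
  SO₂ term: 1.77·12.6^0.52·exp(0.02·86-0.2484) = 28.79
  Cl⁻ term: 0.102·11.4^0.62·exp(0.033·86+0.04·14.6) = 14.13
  sum: 28.79 + 14.13 → r_corr = 42.92 μm/a
  mass loss = 42.92 μm/a × 7.85 g/cm³ = 336.9 g·m⁻²·a⁻¹
Ordering by g·m⁻²·a⁻¹: carbon steel (337) > copper (18.2) > zinc (14)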